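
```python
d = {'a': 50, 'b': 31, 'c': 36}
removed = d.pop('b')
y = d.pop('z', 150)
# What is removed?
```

After line 1: d = {'a': 50, 'b': 31, 'c': 36}
After line 2 (pop 'b' returns 31): d = {'a': 50, 'c': 36}, removed = 31
After line 3 (pop 'z' missing, returns default 150): d = {'a': 50, 'c': 36}, y = 150

31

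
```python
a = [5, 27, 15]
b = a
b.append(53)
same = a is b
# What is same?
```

After line 1: a = [5, 27, 15]
After line 2 (b = a is an alias, same object): a = [5, 27, 15], b = [5, 27, 15]
After line 3 (b.append mutates the shared list): a = [5, 27, 15, 53], b = [5, 27, 15, 53]
After line 4 (same = a is b; same object -> True): same = True

True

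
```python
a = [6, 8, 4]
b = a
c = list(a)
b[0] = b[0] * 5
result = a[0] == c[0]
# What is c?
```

After line 1: a = [6, 8, 4]
After line 2 (b = a, alias): a = [6, 8, 4], b = [6, 8, 4]
After line 3 (c = list(a) is a copy, new object): c = [6, 8, 4]
After line 4 (b[0] = 6 * 5 = 30; mutates shared a/b): a = b = [30, 8, 4], c = [6, 8, 4]
After line 5 (a[0] = 30, c[0] = 6; result = False)

[6, 8, 4]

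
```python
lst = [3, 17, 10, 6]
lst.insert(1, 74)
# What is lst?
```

[3, 74, 17, 10, 6]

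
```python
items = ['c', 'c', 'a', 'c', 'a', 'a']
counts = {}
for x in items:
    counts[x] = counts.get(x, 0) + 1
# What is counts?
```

Initial: counts = {}, items = ['c', 'c', 'a', 'c', 'a', 'a']
See 'c': counts = {'c': 1}
See 'c': counts = {'c': 2}
See 'a': counts = {'c': 2, 'a': 1}
See 'c': counts = {'c': 3, 'a': 1}
See 'a': counts = {'c': 3, 'a': 2}
See 'a': counts = {'c': 3, 'a': 3}

{'c': 3, 'a': 3}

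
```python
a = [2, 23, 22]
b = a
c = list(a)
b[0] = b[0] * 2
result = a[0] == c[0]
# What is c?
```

After line 1: a = [2, 23, 22]
After line 2 (b = a, alias): a = [2, 23, 22], b = [2, 23, 22]
After line 3 (c = list(a) is a copy, new object): c = [2, 23, 22]
After line 4 (b[0] = 2 * 2 = 4; mutates shared a/b): a = b = [4, 23, 22], c = [2, 23, 22]
After line 5 (a[0] = 4, c[0] = 2; result = False)

[2, 23, 22]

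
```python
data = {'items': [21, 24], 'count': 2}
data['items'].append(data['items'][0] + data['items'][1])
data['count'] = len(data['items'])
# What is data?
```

After line 1: data = {'items': [21, 24], 'count': 2}
After line 2 (append 21 + 24 = 45): data = {'items': [21, 24, 45], 'count': 2}
After line 3 (count = len(items) = 3): data = {'items': [21, 24, 45], 'count': 3}

{'items': [21, 24, 45], 'count': 3}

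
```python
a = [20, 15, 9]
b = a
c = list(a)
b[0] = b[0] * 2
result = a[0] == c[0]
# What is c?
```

After line 1: a = [20, 15, 9]
After line 2 (b = a, alias): a = [20, 15, 9], b = [20, 15, 9]
After line 3 (c = list(a) is a copy, new object): c = [20, 15, 9]
After line 4 (b[0] = 20 * 2 = 40; mutates shared a/b): a = b = [40, 15, 9], c = [20, 15, 9]
After line 5 (a[0] = 40, c[0] = 20; result = False)

[20, 15, 9]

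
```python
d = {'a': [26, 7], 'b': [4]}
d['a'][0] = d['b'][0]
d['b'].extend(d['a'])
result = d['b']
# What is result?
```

After line 1: d = {'a': [26, 7], 'b': [4]}
After line 2 (a[0] = b[0] = 4): d = {'a': [4, 7], 'b': [4]}
After line 3 (b.extend(a) appends [4, 7]): d = {'a': [4, 7], 'b': [4, 4, 7]}
After line 4: result = d['b'] = [4, 4, 7]

[4, 4, 7]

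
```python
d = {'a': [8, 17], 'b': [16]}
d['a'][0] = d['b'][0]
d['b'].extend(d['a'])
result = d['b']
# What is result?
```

After line 1: d = {'a': [8, 17], 'b': [16]}
After line 2 (a[0] = b[0] = 16): d = {'a': [16, 17], 'b': [16]}
After line 3 (b.extend(a) appends [16, 17]): d = {'a': [16, 17], 'b': [16, 16, 17]}
After line 4: result = d['b'] = [16, 16, 17]

[16, 16, 17]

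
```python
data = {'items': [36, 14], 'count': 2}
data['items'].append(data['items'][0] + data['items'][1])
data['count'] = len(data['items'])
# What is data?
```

After line 1: data = {'items': [36, 14], 'count': 2}
After line 2 (append 36 + 14 = 50): data = {'items': [36, 14, 50], 'count': 2}
After line 3 (count = len(items) = 3): data = {'items': [36, 14, 50], 'count': 3}

{'items': [36, 14, 50], 'count': 3}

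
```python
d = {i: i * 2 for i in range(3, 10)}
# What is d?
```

{3: 6, 4: 8, 5: 10, 6: 12, 7: 14, 8: 16, 9: 18}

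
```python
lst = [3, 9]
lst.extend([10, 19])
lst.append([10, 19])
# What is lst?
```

After line 1: lst = [3, 9]
After line 2 (extend unpacks [10, 19]): lst = [3, 9, 10, 19]
After line 3 (append adds [10, 19] as single element): lst = [3, 9, 10, 19, [10, 19]]

[3, 9, 10, 19, [10, 19]]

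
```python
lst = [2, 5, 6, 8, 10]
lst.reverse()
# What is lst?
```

[10, 8, 6, 5, 2]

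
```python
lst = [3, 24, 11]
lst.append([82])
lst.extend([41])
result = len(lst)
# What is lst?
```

After line 1: lst = [3, 24, 11]
After line 2 (append adds [82] as single element): lst = [3, 24, 11, [82]]
After line 3 (extend unpacks [41], adds 41): lst = [3, 24, 11, [82], 41]
After line 4: result = len(lst) = 5

[3, 24, 11, [82], 41]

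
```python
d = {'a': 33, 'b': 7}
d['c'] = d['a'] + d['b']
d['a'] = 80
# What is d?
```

After line 1: d = {'a': 33, 'b': 7}
After line 2 (d['c'] = 33 + 7): d = {'a': 33, 'b': 7, 'c': 40}
After line 3: d = {'a': 80, 'b': 7, 'c': 40}

{'a': 80, 'b': 7, 'c': 40}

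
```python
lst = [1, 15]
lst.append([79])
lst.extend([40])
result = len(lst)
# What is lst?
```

After line 1: lst = [1, 15]
After line 2 (append adds [79] as single element): lst = [1, 15, [79]]
After line 3 (extend unpacks [40], adds 40): lst = [1, 15, [79], 40]
After line 4: result = len(lst) = 4

[1, 15, [79], 40]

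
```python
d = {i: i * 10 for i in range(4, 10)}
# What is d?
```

{4: 40, 5: 50, 6: 60, 7: 70, 8: 80, 9: 90}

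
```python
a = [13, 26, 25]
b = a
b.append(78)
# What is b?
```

After line 1: a = [13, 26, 25]
After line 2 (b = a is an alias, same object): a = [13, 26, 25], b = [13, 26, 25]
After line 3 (b.append mutates the shared list): a = [13, 26, 25, 78], b = [13, 26, 25, 78]

[13, 26, 25, 78]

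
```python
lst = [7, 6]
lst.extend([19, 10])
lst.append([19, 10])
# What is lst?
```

After line 1: lst = [7, 6]
After line 2 (extend unpacks [19, 10]): lst = [7, 6, 19, 10]
After line 3 (append adds [19, 10] as single element): lst = [7, 6, 19, 10, [19, 10]]

[7, 6, 19, 10, [19, 10]]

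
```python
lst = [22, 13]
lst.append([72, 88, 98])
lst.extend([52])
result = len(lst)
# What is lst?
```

After line 1: lst = [22, 13]
After line 2 (append adds [72, 88, 98] as single element): lst = [22, 13, [72, 88, 98]]
After line 3 (extend unpacks [52], adds 52): lst = [22, 13, [72, 88, 98], 52]
After line 4: result = len(lst) = 4

[22, 13, [72, 88, 98], 52]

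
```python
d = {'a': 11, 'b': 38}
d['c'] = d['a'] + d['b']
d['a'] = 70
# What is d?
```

After line 1: d = {'a': 11, 'b': 38}
After line 2 (d['c'] = 11 + 38): d = {'a': 11, 'b': 38, 'c': 49}
After line 3: d = {'a': 70, 'b': 38, 'c': 49}

{'a': 70, 'b': 38, 'c': 49}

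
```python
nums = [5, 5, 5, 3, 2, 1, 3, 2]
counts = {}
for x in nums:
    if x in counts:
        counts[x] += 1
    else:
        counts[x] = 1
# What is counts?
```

Initial: counts = {}, nums = [5, 5, 5, 3, 2, 1, 3, 2]
See 5: counts = {5: 1}
See 5: counts = {5: 2}
See 5: counts = {5: 3}
See 3: counts = {5: 3, 3: 1}
See 2: counts = {5: 3, 3: 1, 2: 1}
See 1: counts = {5: 3, 3: 1, 2: 1, 1: 1}
See 3: counts = {5: 3, 3: 2, 2: 1, 1: 1}
See 2: counts = {5: 3, 3: 2, 2: 2, 1: 1}

{5: 3, 3: 2, 2: 2, 1: 1}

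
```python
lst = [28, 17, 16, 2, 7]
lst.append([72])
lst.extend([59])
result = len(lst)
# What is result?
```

After line 1: lst = [28, 17, 16, 2, 7]
After line 2 (append adds [72] as single element): lst = [28, 17, 16, 2, 7, [72]]
After line 3 (extend unpacks [59], adds 59): lst = [28, 17, 16, 2, 7, [72], 59]
After line 4: result = len(lst) = 7

7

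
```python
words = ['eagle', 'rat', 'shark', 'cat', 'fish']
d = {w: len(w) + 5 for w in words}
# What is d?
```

{'eagle': 10, 'rat': 8, 'shark': 10, 'cat': 8, 'fish': 9}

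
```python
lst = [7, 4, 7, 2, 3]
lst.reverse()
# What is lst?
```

[3, 2, 7, 4, 7]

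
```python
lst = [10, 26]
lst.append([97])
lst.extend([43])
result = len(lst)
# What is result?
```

After line 1: lst = [10, 26]
After line 2 (append adds [97] as single element): lst = [10, 26, [97]]
After line 3 (extend unpacks [43], adds 43): lst = [10, 26, [97], 43]
After line 4: result = len(lst) = 4

4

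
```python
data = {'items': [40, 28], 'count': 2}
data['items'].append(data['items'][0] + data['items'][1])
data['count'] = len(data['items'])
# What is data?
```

After line 1: data = {'items': [40, 28], 'count': 2}
After line 2 (append 40 + 28 = 68): data = {'items': [40, 28, 68], 'count': 2}
After line 3 (count = len(items) = 3): data = {'items': [40, 28, 68], 'count': 3}

{'items': [40, 28, 68], 'count': 3}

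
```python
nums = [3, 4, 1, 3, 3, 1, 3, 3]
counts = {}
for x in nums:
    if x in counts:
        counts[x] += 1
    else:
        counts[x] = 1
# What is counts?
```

Initial: counts = {}, nums = [3, 4, 1, 3, 3, 1, 3, 3]
See 3: counts = {3: 1}
See 4: counts = {3: 1, 4: 1}
See 1: counts = {3: 1, 4: 1, 1: 1}
See 3: counts = {3: 2, 4: 1, 1: 1}
See 3: counts = {3: 3, 4: 1, 1: 1}
See 1: counts = {3: 3, 4: 1, 1: 2}
See 3: counts = {3: 4, 4: 1, 1: 2}
See 3: counts = {3: 5, 4: 1, 1: 2}

{3: 5, 4: 1, 1: 2}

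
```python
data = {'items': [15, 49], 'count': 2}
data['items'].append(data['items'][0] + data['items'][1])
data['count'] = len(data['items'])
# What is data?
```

After line 1: data = {'items': [15, 49], 'count': 2}
After line 2 (append 15 + 49 = 64): data = {'items': [15, 49, 64], 'count': 2}
After line 3 (count = len(items) = 3): data = {'items': [15, 49, 64], 'count': 3}

{'items': [15, 49, 64], 'count': 3}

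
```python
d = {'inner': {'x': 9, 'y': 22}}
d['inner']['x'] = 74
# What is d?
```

After line 1: d = {'inner': {'x': 9, 'y': 22}}
After line 2 (inner x overwritten): d = {'inner': {'x': 74, 'y': 22}}

{'inner': {'x': 74, 'y': 22}}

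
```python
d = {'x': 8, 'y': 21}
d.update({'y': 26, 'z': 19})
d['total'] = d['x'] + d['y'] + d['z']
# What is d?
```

After line 1: d = {'x': 8, 'y': 21}
After line 2 (y overwritten, z added): d = {'x': 8, 'y': 26, 'z': 19}
After line 3 (total = 8 + 26 + 19 = 53): d = {'x': 8, 'y': 26, 'z': 19, 'total': 53}

{'x': 8, 'y': 26, 'z': 19, 'total': 53}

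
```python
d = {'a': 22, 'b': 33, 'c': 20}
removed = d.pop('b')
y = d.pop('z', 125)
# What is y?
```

After line 1: d = {'a': 22, 'b': 33, 'c': 20}
After line 2 (pop 'b' returns 33): d = {'a': 22, 'c': 20}, removed = 33
After line 3 (pop 'z' missing, returns default 125): d = {'a': 22, 'c': 20}, y = 125

125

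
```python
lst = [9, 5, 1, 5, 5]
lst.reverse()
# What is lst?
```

[5, 5, 1, 5, 9]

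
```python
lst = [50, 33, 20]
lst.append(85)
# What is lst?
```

[50, 33, 20, 85]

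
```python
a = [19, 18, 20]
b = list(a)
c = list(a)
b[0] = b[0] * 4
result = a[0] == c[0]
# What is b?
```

After line 1: a = [19, 18, 20]
After line 2 (b = list(a), copy): a = [19, 18, 20], b = [19, 18, 20]
After line 3 (c = list(a) is a copy, new object): c = [19, 18, 20]
After line 4 (b[0] = 19 * 4 = 76; only b mutates (copy)): a = [19, 18, 20], b = [76, 18, 20], c = [19, 18, 20]
After line 5 (a[0] = 19, c[0] = 19; result = True)

[76, 18, 20]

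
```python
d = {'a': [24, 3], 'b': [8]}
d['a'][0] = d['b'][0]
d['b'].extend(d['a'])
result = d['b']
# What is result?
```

After line 1: d = {'a': [24, 3], 'b': [8]}
After line 2 (a[0] = b[0] = 8): d = {'a': [8, 3], 'b': [8]}
After line 3 (b.extend(a) appends [8, 3]): d = {'a': [8, 3], 'b': [8, 8, 3]}
After line 4: result = d['b'] = [8, 8, 3]

[8, 8, 3]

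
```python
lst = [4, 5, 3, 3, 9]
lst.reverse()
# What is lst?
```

[9, 3, 3, 5, 4]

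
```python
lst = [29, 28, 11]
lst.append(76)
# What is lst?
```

[29, 28, 11, 76]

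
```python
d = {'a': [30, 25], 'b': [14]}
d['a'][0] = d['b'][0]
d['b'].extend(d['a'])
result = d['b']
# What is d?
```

After line 1: d = {'a': [30, 25], 'b': [14]}
After line 2 (a[0] = b[0] = 14): d = {'a': [14, 25], 'b': [14]}
After line 3 (b.extend(a) appends [14, 25]): d = {'a': [14, 25], 'b': [14, 14, 25]}
After line 4: result = d['b'] = [14, 14, 25]

{'a': [14, 25], 'b': [14, 14, 25]}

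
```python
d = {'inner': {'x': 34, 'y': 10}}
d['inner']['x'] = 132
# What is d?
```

After line 1: d = {'inner': {'x': 34, 'y': 10}}
After line 2 (inner x overwritten): d = {'inner': {'x': 132, 'y': 10}}

{'inner': {'x': 132, 'y': 10}}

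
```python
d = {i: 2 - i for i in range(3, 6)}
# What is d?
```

{3: -1, 4: -2, 5: -3}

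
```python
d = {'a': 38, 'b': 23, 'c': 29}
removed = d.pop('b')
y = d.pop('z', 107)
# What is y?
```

After line 1: d = {'a': 38, 'b': 23, 'c': 29}
After line 2 (pop 'b' returns 23): d = {'a': 38, 'c': 29}, removed = 23
After line 3 (pop 'z' missing, returns default 107): d = {'a': 38, 'c': 29}, y = 107

107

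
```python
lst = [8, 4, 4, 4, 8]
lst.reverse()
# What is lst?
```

[8, 4, 4, 4, 8]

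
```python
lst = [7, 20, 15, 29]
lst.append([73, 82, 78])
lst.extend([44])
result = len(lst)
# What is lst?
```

After line 1: lst = [7, 20, 15, 29]
After line 2 (append adds [73, 82, 78] as single element): lst = [7, 20, 15, 29, [73, 82, 78]]
After line 3 (extend unpacks [44], adds 44): lst = [7, 20, 15, 29, [73, 82, 78], 44]
After line 4: result = len(lst) = 6

[7, 20, 15, 29, [73, 82, 78], 44]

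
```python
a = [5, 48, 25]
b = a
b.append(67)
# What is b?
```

After line 1: a = [5, 48, 25]
After line 2 (b = a is an alias, same object): a = [5, 48, 25], b = [5, 48, 25]
After line 3 (b.append mutates the shared list): a = [5, 48, 25, 67], b = [5, 48, 25, 67]

[5, 48, 25, 67]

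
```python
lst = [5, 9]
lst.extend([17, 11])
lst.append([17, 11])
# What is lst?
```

After line 1: lst = [5, 9]
After line 2 (extend unpacks [17, 11]): lst = [5, 9, 17, 11]
After line 3 (append adds [17, 11] as single element): lst = [5, 9, 17, 11, [17, 11]]

[5, 9, 17, 11, [17, 11]]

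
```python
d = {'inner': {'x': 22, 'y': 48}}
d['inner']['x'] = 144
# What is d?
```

After line 1: d = {'inner': {'x': 22, 'y': 48}}
After line 2 (inner x overwritten): d = {'inner': {'x': 144, 'y': 48}}

{'inner': {'x': 144, 'y': 48}}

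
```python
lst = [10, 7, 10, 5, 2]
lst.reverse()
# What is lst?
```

[2, 5, 10, 7, 10]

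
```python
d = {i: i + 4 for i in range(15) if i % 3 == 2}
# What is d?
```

{2: 6, 5: 9, 8: 12, 11: 15, 14: 18}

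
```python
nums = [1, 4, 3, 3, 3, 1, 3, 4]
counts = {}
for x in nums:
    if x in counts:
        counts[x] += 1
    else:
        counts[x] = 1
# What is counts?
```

Initial: counts = {}, nums = [1, 4, 3, 3, 3, 1, 3, 4]
See 1: counts = {1: 1}
See 4: counts = {1: 1, 4: 1}
See 3: counts = {1: 1, 4: 1, 3: 1}
See 3: counts = {1: 1, 4: 1, 3: 2}
See 3: counts = {1: 1, 4: 1, 3: 3}
See 1: counts = {1: 2, 4: 1, 3: 3}
See 3: counts = {1: 2, 4: 1, 3: 4}
See 4: counts = {1: 2, 4: 2, 3: 4}

{1: 2, 4: 2, 3: 4}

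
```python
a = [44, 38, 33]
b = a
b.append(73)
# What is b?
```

After line 1: a = [44, 38, 33]
After line 2 (b = a is an alias, same object): a = [44, 38, 33], b = [44, 38, 33]
After line 3 (b.append mutates the shared list): a = [44, 38, 33, 73], b = [44, 38, 33, 73]

[44, 38, 33, 73]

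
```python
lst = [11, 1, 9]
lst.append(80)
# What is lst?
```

[11, 1, 9, 80]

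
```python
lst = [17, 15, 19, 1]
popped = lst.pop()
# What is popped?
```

1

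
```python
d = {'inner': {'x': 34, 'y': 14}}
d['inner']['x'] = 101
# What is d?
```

After line 1: d = {'inner': {'x': 34, 'y': 14}}
After line 2 (inner x overwritten): d = {'inner': {'x': 101, 'y': 14}}

{'inner': {'x': 101, 'y': 14}}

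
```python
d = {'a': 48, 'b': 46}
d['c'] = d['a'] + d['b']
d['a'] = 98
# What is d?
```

After line 1: d = {'a': 48, 'b': 46}
After line 2 (d['c'] = 48 + 46): d = {'a': 48, 'b': 46, 'c': 94}
After line 3: d = {'a': 98, 'b': 46, 'c': 94}

{'a': 98, 'b': 46, 'c': 94}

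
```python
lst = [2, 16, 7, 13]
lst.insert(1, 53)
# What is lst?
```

[2, 53, 16, 7, 13]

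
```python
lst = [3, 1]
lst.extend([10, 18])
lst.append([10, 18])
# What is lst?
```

After line 1: lst = [3, 1]
After line 2 (extend unpacks [10, 18]): lst = [3, 1, 10, 18]
After line 3 (append adds [10, 18] as single element): lst = [3, 1, 10, 18, [10, 18]]

[3, 1, 10, 18, [10, 18]]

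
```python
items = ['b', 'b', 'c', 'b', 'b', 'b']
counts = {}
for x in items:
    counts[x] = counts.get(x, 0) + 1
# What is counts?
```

Initial: counts = {}, items = ['b', 'b', 'c', 'b', 'b', 'b']
See 'b': counts = {'b': 1}
See 'b': counts = {'b': 2}
See 'c': counts = {'b': 2, 'c': 1}
See 'b': counts = {'b': 3, 'c': 1}
See 'b': counts = {'b': 4, 'c': 1}
See 'b': counts = {'b': 5, 'c': 1}

{'b': 5, 'c': 1}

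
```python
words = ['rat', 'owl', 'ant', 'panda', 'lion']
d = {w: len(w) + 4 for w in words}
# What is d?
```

{'rat': 7, 'owl': 7, 'ant': 7, 'panda': 9, 'lion': 8}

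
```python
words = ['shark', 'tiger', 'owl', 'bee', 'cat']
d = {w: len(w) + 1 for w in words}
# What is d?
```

{'shark': 6, 'tiger': 6, 'owl': 4, 'bee': 4, 'cat': 4}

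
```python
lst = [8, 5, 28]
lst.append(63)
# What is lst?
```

[8, 5, 28, 63]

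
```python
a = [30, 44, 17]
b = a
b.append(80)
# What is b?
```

After line 1: a = [30, 44, 17]
After line 2 (b = a is an alias, same object): a = [30, 44, 17], b = [30, 44, 17]
After line 3 (b.append mutates the shared list): a = [30, 44, 17, 80], b = [30, 44, 17, 80]

[30, 44, 17, 80]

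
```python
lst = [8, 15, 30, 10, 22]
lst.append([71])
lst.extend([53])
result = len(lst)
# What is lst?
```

After line 1: lst = [8, 15, 30, 10, 22]
After line 2 (append adds [71] as single element): lst = [8, 15, 30, 10, 22, [71]]
After line 3 (extend unpacks [53], adds 53): lst = [8, 15, 30, 10, 22, [71], 53]
After line 4: result = len(lst) = 7

[8, 15, 30, 10, 22, [71], 53]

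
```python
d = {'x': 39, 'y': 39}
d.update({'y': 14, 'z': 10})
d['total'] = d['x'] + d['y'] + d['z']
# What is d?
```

After line 1: d = {'x': 39, 'y': 39}
After line 2 (y overwritten, z added): d = {'x': 39, 'y': 14, 'z': 10}
After line 3 (total = 39 + 14 + 10 = 63): d = {'x': 39, 'y': 14, 'z': 10, 'total': 63}

{'x': 39, 'y': 14, 'z': 10, 'total': 63}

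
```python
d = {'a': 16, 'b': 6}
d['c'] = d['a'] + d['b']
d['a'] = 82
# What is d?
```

After line 1: d = {'a': 16, 'b': 6}
After line 2 (d['c'] = 16 + 6): d = {'a': 16, 'b': 6, 'c': 22}
After line 3: d = {'a': 82, 'b': 6, 'c': 22}

{'a': 82, 'b': 6, 'c': 22}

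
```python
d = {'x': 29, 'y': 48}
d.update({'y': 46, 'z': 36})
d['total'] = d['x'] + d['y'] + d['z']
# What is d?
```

After line 1: d = {'x': 29, 'y': 48}
After line 2 (y overwritten, z added): d = {'x': 29, 'y': 46, 'z': 36}
After line 3 (total = 29 + 46 + 36 = 111): d = {'x': 29, 'y': 46, 'z': 36, 'total': 111}

{'x': 29, 'y': 46, 'z': 36, 'total': 111}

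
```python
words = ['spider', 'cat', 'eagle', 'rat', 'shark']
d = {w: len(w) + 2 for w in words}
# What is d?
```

{'spider': 8, 'cat': 5, 'eagle': 7, 'rat': 5, 'shark': 7}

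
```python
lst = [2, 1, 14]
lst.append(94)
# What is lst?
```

[2, 1, 14, 94]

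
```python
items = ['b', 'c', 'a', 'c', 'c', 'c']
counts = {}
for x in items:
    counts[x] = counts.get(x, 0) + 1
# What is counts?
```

Initial: counts = {}, items = ['b', 'c', 'a', 'c', 'c', 'c']
See 'b': counts = {'b': 1}
See 'c': counts = {'b': 1, 'c': 1}
See 'a': counts = {'b': 1, 'c': 1, 'a': 1}
See 'c': counts = {'b': 1, 'c': 2, 'a': 1}
See 'c': counts = {'b': 1, 'c': 3, 'a': 1}
See 'c': counts = {'b': 1, 'c': 4, 'a': 1}

{'b': 1, 'c': 4, 'a': 1}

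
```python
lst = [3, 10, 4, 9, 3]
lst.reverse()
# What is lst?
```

[3, 9, 4, 10, 3]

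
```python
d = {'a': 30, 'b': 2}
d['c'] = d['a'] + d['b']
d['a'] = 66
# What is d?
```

After line 1: d = {'a': 30, 'b': 2}
After line 2 (d['c'] = 30 + 2): d = {'a': 30, 'b': 2, 'c': 32}
After line 3: d = {'a': 66, 'b': 2, 'c': 32}

{'a': 66, 'b': 2, 'c': 32}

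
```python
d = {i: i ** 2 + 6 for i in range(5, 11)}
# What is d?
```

{5: 31, 6: 42, 7: 55, 8: 70, 9: 87, 10: 106}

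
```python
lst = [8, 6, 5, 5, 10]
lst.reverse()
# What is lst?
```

[10, 5, 5, 6, 8]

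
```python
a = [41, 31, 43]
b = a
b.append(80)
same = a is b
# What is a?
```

After line 1: a = [41, 31, 43]
After line 2 (b = a is an alias, same object): a = [41, 31, 43], b = [41, 31, 43]
After line 3 (b.append mutates the shared list): a = [41, 31, 43, 80], b = [41, 31, 43, 80]
After line 4 (same = a is b; same object -> True): same = True

[41, 31, 43, 80]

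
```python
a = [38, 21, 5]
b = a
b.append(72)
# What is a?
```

After line 1: a = [38, 21, 5]
After line 2 (b = a is an alias, same object): a = [38, 21, 5], b = [38, 21, 5]
After line 3 (b.append mutates the shared list): a = [38, 21, 5, 72], b = [38, 21, 5, 72]

[38, 21, 5, 72]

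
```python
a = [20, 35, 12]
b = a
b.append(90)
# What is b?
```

After line 1: a = [20, 35, 12]
After line 2 (b = a is an alias, same object): a = [20, 35, 12], b = [20, 35, 12]
After line 3 (b.append mutates the shared list): a = [20, 35, 12, 90], b = [20, 35, 12, 90]

[20, 35, 12, 90]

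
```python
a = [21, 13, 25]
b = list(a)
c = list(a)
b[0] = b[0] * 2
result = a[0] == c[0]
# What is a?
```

After line 1: a = [21, 13, 25]
After line 2 (b = list(a), copy): a = [21, 13, 25], b = [21, 13, 25]
After line 3 (c = list(a) is a copy, new object): c = [21, 13, 25]
After line 4 (b[0] = 21 * 2 = 42; only b mutates (copy)): a = [21, 13, 25], b = [42, 13, 25], c = [21, 13, 25]
After line 5 (a[0] = 21, c[0] = 21; result = True)

[21, 13, 25]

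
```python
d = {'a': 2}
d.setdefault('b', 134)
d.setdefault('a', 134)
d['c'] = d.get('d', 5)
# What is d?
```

After line 1: d = {'a': 2}
After line 2 (setdefault adds 'b'=134): d = {'a': 2, 'b': 134}
After line 3 (setdefault 'a' no-op, already exists): d = {'a': 2, 'b': 134}
After line 4 (get('d', 5) returns default since 'd' not in d): d = {'a': 2, 'b': 134, 'c': 5}

{'a': 2, 'b': 134, 'c': 5}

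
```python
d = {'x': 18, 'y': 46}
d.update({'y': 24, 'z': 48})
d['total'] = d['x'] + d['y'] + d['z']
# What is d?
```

After line 1: d = {'x': 18, 'y': 46}
After line 2 (y overwritten, z added): d = {'x': 18, 'y': 24, 'z': 48}
After line 3 (total = 18 + 24 + 48 = 90): d = {'x': 18, 'y': 24, 'z': 48, 'total': 90}

{'x': 18, 'y': 24, 'z': 48, 'total': 90}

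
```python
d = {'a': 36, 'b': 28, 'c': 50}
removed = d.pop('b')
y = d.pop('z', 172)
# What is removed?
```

After line 1: d = {'a': 36, 'b': 28, 'c': 50}
After line 2 (pop 'b' returns 28): d = {'a': 36, 'c': 50}, removed = 28
After line 3 (pop 'z' missing, returns default 172): d = {'a': 36, 'c': 50}, y = 172

28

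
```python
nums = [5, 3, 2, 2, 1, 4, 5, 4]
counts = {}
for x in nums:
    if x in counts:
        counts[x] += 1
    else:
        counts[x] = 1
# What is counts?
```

Initial: counts = {}, nums = [5, 3, 2, 2, 1, 4, 5, 4]
See 5: counts = {5: 1}
See 3: counts = {5: 1, 3: 1}
See 2: counts = {5: 1, 3: 1, 2: 1}
See 2: counts = {5: 1, 3: 1, 2: 2}
See 1: counts = {5: 1, 3: 1, 2: 2, 1: 1}
See 4: counts = {5: 1, 3: 1, 2: 2, 1: 1, 4: 1}
See 5: counts = {5: 2, 3: 1, 2: 2, 1: 1, 4: 1}
See 4: counts = {5: 2, 3: 1, 2: 2, 1: 1, 4: 2}

{5: 2, 3: 1, 2: 2, 1: 1, 4: 2}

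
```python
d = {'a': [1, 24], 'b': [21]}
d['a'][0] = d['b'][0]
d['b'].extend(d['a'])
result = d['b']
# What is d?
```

After line 1: d = {'a': [1, 24], 'b': [21]}
After line 2 (a[0] = b[0] = 21): d = {'a': [21, 24], 'b': [21]}
After line 3 (b.extend(a) appends [21, 24]): d = {'a': [21, 24], 'b': [21, 21, 24]}
After line 4: result = d['b'] = [21, 21, 24]

{'a': [21, 24], 'b': [21, 21, 24]}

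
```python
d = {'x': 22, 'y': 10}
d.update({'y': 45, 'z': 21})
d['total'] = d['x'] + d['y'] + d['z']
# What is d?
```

After line 1: d = {'x': 22, 'y': 10}
After line 2 (y overwritten, z added): d = {'x': 22, 'y': 45, 'z': 21}
After line 3 (total = 22 + 45 + 21 = 88): d = {'x': 22, 'y': 45, 'z': 21, 'total': 88}

{'x': 22, 'y': 45, 'z': 21, 'total': 88}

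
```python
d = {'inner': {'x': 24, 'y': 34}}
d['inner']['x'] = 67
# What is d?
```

After line 1: d = {'inner': {'x': 24, 'y': 34}}
After line 2 (inner x overwritten): d = {'inner': {'x': 67, 'y': 34}}

{'inner': {'x': 67, 'y': 34}}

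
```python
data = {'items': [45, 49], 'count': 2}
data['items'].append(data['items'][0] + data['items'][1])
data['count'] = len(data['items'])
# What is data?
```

After line 1: data = {'items': [45, 49], 'count': 2}
After line 2 (append 45 + 49 = 94): data = {'items': [45, 49, 94], 'count': 2}
After line 3 (count = len(items) = 3): data = {'items': [45, 49, 94], 'count': 3}

{'items': [45, 49, 94], 'count': 3}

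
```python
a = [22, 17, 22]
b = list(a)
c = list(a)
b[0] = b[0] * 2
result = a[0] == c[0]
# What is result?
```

After line 1: a = [22, 17, 22]
After line 2 (b = list(a), copy): a = [22, 17, 22], b = [22, 17, 22]
After line 3 (c = list(a) is a copy, new object): c = [22, 17, 22]
After line 4 (b[0] = 22 * 2 = 44; only b mutates (copy)): a = [22, 17, 22], b = [44, 17, 22], c = [22, 17, 22]
After line 5 (a[0] = 22, c[0] = 22; result = True)

True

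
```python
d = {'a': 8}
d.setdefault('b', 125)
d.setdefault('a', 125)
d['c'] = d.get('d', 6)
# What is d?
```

After line 1: d = {'a': 8}
After line 2 (setdefault adds 'b'=125): d = {'a': 8, 'b': 125}
After line 3 (setdefault 'a' no-op, already exists): d = {'a': 8, 'b': 125}
After line 4 (get('d', 6) returns default since 'd' not in d): d = {'a': 8, 'b': 125, 'c': 6}

{'a': 8, 'b': 125, 'c': 6}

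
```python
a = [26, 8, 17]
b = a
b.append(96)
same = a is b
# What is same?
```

After line 1: a = [26, 8, 17]
After line 2 (b = a is an alias, same object): a = [26, 8, 17], b = [26, 8, 17]
After line 3 (b.append mutates the shared list): a = [26, 8, 17, 96], b = [26, 8, 17, 96]
After line 4 (same = a is b; same object -> True): same = True

True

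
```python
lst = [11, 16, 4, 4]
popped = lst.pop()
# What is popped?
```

4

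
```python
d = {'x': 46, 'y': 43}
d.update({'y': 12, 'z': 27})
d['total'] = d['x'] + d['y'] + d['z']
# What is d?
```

After line 1: d = {'x': 46, 'y': 43}
After line 2 (y overwritten, z added): d = {'x': 46, 'y': 12, 'z': 27}
After line 3 (total = 46 + 12 + 27 = 85): d = {'x': 46, 'y': 12, 'z': 27, 'total': 85}

{'x': 46, 'y': 12, 'z': 27, 'total': 85}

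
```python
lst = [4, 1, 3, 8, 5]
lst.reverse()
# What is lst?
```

[5, 8, 3, 1, 4]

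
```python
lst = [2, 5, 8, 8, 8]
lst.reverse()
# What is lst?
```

[8, 8, 8, 5, 2]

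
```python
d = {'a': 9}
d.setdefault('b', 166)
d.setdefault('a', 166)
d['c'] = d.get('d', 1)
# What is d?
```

After line 1: d = {'a': 9}
After line 2 (setdefault adds 'b'=166): d = {'a': 9, 'b': 166}
After line 3 (setdefault 'a' no-op, already exists): d = {'a': 9, 'b': 166}
After line 4 (get('d', 1) returns default since 'd' not in d): d = {'a': 9, 'b': 166, 'c': 1}

{'a': 9, 'b': 166, 'c': 1}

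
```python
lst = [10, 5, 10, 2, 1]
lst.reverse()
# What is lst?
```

[1, 2, 10, 5, 10]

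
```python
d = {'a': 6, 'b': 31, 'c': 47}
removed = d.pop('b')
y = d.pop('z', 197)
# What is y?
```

After line 1: d = {'a': 6, 'b': 31, 'c': 47}
After line 2 (pop 'b' returns 31): d = {'a': 6, 'c': 47}, removed = 31
After line 3 (pop 'z' missing, returns default 197): d = {'a': 6, 'c': 47}, y = 197

197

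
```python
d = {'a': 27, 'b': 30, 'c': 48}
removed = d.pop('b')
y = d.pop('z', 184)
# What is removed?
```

After line 1: d = {'a': 27, 'b': 30, 'c': 48}
After line 2 (pop 'b' returns 30): d = {'a': 27, 'c': 48}, removed = 30
After line 3 (pop 'z' missing, returns default 184): d = {'a': 27, 'c': 48}, y = 184

30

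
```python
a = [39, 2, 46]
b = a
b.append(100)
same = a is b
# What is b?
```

After line 1: a = [39, 2, 46]
After line 2 (b = a is an alias, same object): a = [39, 2, 46], b = [39, 2, 46]
After line 3 (b.append mutates the shared list): a = [39, 2, 46, 100], b = [39, 2, 46, 100]
After line 4 (same = a is b; same object -> True): same = True

[39, 2, 46, 100]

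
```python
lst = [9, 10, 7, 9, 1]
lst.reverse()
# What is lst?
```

[1, 9, 7, 10, 9]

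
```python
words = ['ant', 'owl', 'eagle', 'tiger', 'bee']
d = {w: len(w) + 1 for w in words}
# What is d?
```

{'ant': 4, 'owl': 4, 'eagle': 6, 'tiger': 6, 'bee': 4}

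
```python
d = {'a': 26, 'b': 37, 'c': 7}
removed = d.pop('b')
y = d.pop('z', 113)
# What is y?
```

After line 1: d = {'a': 26, 'b': 37, 'c': 7}
After line 2 (pop 'b' returns 37): d = {'a': 26, 'c': 7}, removed = 37
After line 3 (pop 'z' missing, returns default 113): d = {'a': 26, 'c': 7}, y = 113

113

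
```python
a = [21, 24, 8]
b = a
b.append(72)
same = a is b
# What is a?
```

After line 1: a = [21, 24, 8]
After line 2 (b = a is an alias, same object): a = [21, 24, 8], b = [21, 24, 8]
After line 3 (b.append mutates the shared list): a = [21, 24, 8, 72], b = [21, 24, 8, 72]
After line 4 (same = a is b; same object -> True): same = True

[21, 24, 8, 72]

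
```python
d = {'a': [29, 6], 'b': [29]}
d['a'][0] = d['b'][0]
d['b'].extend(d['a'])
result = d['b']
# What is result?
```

After line 1: d = {'a': [29, 6], 'b': [29]}
After line 2 (a[0] = b[0] = 29): d = {'a': [29, 6], 'b': [29]}
After line 3 (b.extend(a) appends [29, 6]): d = {'a': [29, 6], 'b': [29, 29, 6]}
After line 4: result = d['b'] = [29, 29, 6]

[29, 29, 6]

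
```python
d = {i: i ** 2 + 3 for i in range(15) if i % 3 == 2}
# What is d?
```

{2: 7, 5: 28, 8: 67, 11: 124, 14: 199}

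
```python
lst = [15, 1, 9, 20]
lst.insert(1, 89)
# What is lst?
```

[15, 89, 1, 9, 20]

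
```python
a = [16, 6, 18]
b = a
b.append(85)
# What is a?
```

After line 1: a = [16, 6, 18]
After line 2 (b = a is an alias, same object): a = [16, 6, 18], b = [16, 6, 18]
After line 3 (b.append mutates the shared list): a = [16, 6, 18, 85], b = [16, 6, 18, 85]

[16, 6, 18, 85]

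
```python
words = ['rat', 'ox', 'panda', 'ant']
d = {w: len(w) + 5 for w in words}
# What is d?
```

{'rat': 8, 'ox': 7, 'panda': 10, 'ant': 8}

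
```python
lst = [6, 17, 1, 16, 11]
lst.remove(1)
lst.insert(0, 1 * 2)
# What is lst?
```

After line 1: lst = [6, 17, 1, 16, 11]
After line 2 (remove first 1): lst = [6, 17, 16, 11]
After line 3 (insert 2 at index 0): lst = [2, 6, 17, 16, 11]

[2, 6, 17, 16, 11]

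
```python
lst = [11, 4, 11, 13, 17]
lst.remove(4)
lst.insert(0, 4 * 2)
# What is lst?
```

After line 1: lst = [11, 4, 11, 13, 17]
After line 2 (remove first 4): lst = [11, 11, 13, 17]
After line 3 (insert 8 at index 0): lst = [8, 11, 11, 13, 17]

[8, 11, 11, 13, 17]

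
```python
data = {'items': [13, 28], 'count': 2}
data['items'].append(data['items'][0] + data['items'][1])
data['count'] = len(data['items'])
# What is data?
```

After line 1: data = {'items': [13, 28], 'count': 2}
After line 2 (append 13 + 28 = 41): data = {'items': [13, 28, 41], 'count': 2}
After line 3 (count = len(items) = 3): data = {'items': [13, 28, 41], 'count': 3}

{'items': [13, 28, 41], 'count': 3}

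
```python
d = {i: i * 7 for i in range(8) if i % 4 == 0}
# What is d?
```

{0: 0, 4: 28}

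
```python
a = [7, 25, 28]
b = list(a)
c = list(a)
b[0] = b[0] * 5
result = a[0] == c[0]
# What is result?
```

After line 1: a = [7, 25, 28]
After line 2 (b = list(a), copy): a = [7, 25, 28], b = [7, 25, 28]
After line 3 (c = list(a) is a copy, new object): c = [7, 25, 28]
After line 4 (b[0] = 7 * 5 = 35; only b mutates (copy)): a = [7, 25, 28], b = [35, 25, 28], c = [7, 25, 28]
After line 5 (a[0] = 7, c[0] = 7; result = True)

True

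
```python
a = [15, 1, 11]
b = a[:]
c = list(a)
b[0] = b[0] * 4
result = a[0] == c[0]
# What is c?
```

After line 1: a = [15, 1, 11]
After line 2 (b = a[:], copy): a = [15, 1, 11], b = [15, 1, 11]
After line 3 (c = list(a) is a copy, new object): c = [15, 1, 11]
After line 4 (b[0] = 15 * 4 = 60; only b mutates (copy)): a = [15, 1, 11], b = [60, 1, 11], c = [15, 1, 11]
After line 5 (a[0] = 15, c[0] = 15; result = True)

[15, 1, 11]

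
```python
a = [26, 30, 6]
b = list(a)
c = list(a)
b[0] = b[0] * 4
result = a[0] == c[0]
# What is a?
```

After line 1: a = [26, 30, 6]
After line 2 (b = list(a), copy): a = [26, 30, 6], b = [26, 30, 6]
After line 3 (c = list(a) is a copy, new object): c = [26, 30, 6]
After line 4 (b[0] = 26 * 4 = 104; only b mutates (copy)): a = [26, 30, 6], b = [104, 30, 6], c = [26, 30, 6]
After line 5 (a[0] = 26, c[0] = 26; result = True)

[26, 30, 6]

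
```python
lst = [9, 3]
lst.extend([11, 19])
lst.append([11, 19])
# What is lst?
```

After line 1: lst = [9, 3]
After line 2 (extend unpacks [11, 19]): lst = [9, 3, 11, 19]
After line 3 (append adds [11, 19] as single element): lst = [9, 3, 11, 19, [11, 19]]

[9, 3, 11, 19, [11, 19]]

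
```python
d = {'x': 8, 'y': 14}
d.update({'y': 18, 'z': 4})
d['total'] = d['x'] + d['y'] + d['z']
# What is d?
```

After line 1: d = {'x': 8, 'y': 14}
After line 2 (y overwritten, z added): d = {'x': 8, 'y': 18, 'z': 4}
After line 3 (total = 8 + 18 + 4 = 30): d = {'x': 8, 'y': 18, 'z': 4, 'total': 30}

{'x': 8, 'y': 18, 'z': 4, 'total': 30}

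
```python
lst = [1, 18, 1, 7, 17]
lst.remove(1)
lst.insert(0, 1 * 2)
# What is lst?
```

After line 1: lst = [1, 18, 1, 7, 17]
After line 2 (remove first 1): lst = [18, 1, 7, 17]
After line 3 (insert 2 at index 0): lst = [2, 18, 1, 7, 17]

[2, 18, 1, 7, 17]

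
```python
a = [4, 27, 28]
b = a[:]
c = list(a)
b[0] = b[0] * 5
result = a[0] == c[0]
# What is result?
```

After line 1: a = [4, 27, 28]
After line 2 (b = a[:], copy): a = [4, 27, 28], b = [4, 27, 28]
After line 3 (c = list(a) is a copy, new object): c = [4, 27, 28]
After line 4 (b[0] = 4 * 5 = 20; only b mutates (copy)): a = [4, 27, 28], b = [20, 27, 28], c = [4, 27, 28]
After line 5 (a[0] = 4, c[0] = 4; result = True)

True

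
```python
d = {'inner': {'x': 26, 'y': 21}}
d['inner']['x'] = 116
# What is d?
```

After line 1: d = {'inner': {'x': 26, 'y': 21}}
After line 2 (inner x overwritten): d = {'inner': {'x': 116, 'y': 21}}

{'inner': {'x': 116, 'y': 21}}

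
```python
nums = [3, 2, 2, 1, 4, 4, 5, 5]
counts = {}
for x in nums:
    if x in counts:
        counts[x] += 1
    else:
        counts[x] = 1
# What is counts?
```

Initial: counts = {}, nums = [3, 2, 2, 1, 4, 4, 5, 5]
See 3: counts = {3: 1}
See 2: counts = {3: 1, 2: 1}
See 2: counts = {3: 1, 2: 2}
See 1: counts = {3: 1, 2: 2, 1: 1}
See 4: counts = {3: 1, 2: 2, 1: 1, 4: 1}
See 4: counts = {3: 1, 2: 2, 1: 1, 4: 2}
See 5: counts = {3: 1, 2: 2, 1: 1, 4: 2, 5: 1}
See 5: counts = {3: 1, 2: 2, 1: 1, 4: 2, 5: 2}

{3: 1, 2: 2, 1: 1, 4: 2, 5: 2}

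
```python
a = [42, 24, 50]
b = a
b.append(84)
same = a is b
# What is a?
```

After line 1: a = [42, 24, 50]
After line 2 (b = a is an alias, same object): a = [42, 24, 50], b = [42, 24, 50]
After line 3 (b.append mutates the shared list): a = [42, 24, 50, 84], b = [42, 24, 50, 84]
After line 4 (same = a is b; same object -> True): same = True

[42, 24, 50, 84]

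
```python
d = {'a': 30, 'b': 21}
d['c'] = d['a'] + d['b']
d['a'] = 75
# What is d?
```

After line 1: d = {'a': 30, 'b': 21}
After line 2 (d['c'] = 30 + 21): d = {'a': 30, 'b': 21, 'c': 51}
After line 3: d = {'a': 75, 'b': 21, 'c': 51}

{'a': 75, 'b': 21, 'c': 51}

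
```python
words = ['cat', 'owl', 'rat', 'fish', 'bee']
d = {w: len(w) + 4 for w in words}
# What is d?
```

{'cat': 7, 'owl': 7, 'rat': 7, 'fish': 8, 'bee': 7}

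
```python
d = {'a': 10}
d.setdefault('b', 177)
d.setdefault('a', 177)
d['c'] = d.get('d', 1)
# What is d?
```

After line 1: d = {'a': 10}
After line 2 (setdefault adds 'b'=177): d = {'a': 10, 'b': 177}
After line 3 (setdefault 'a' no-op, already exists): d = {'a': 10, 'b': 177}
After line 4 (get('d', 1) returns default since 'd' not in d): d = {'a': 10, 'b': 177, 'c': 1}

{'a': 10, 'b': 177, 'c': 1}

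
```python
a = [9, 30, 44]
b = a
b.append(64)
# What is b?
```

After line 1: a = [9, 30, 44]
After line 2 (b = a is an alias, same object): a = [9, 30, 44], b = [9, 30, 44]
After line 3 (b.append mutates the shared list): a = [9, 30, 44, 64], b = [9, 30, 44, 64]

[9, 30, 44, 64]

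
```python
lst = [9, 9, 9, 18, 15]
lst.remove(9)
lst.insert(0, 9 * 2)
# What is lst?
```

After line 1: lst = [9, 9, 9, 18, 15]
After line 2 (remove first 9): lst = [9, 9, 18, 15]
After line 3 (insert 18 at index 0): lst = [18, 9, 9, 18, 15]

[18, 9, 9, 18, 15]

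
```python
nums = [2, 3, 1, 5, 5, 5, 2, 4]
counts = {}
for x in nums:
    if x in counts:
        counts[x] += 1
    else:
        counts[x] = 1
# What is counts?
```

Initial: counts = {}, nums = [2, 3, 1, 5, 5, 5, 2, 4]
See 2: counts = {2: 1}
See 3: counts = {2: 1, 3: 1}
See 1: counts = {2: 1, 3: 1, 1: 1}
See 5: counts = {2: 1, 3: 1, 1: 1, 5: 1}
See 5: counts = {2: 1, 3: 1, 1: 1, 5: 2}
See 5: counts = {2: 1, 3: 1, 1: 1, 5: 3}
See 2: counts = {2: 2, 3: 1, 1: 1, 5: 3}
See 4: counts = {2: 2, 3: 1, 1: 1, 5: 3, 4: 1}

{2: 2, 3: 1, 1: 1, 5: 3, 4: 1}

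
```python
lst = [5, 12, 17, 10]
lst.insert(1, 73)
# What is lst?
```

[5, 73, 12, 17, 10]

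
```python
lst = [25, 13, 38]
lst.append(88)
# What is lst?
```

[25, 13, 38, 88]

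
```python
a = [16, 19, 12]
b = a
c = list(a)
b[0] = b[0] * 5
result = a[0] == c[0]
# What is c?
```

After line 1: a = [16, 19, 12]
After line 2 (b = a, alias): a = [16, 19, 12], b = [16, 19, 12]
After line 3 (c = list(a) is a copy, new object): c = [16, 19, 12]
After line 4 (b[0] = 16 * 5 = 80; mutates shared a/b): a = b = [80, 19, 12], c = [16, 19, 12]
After line 5 (a[0] = 80, c[0] = 16; result = False)

[16, 19, 12]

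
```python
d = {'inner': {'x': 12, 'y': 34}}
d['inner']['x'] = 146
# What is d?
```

After line 1: d = {'inner': {'x': 12, 'y': 34}}
After line 2 (inner x overwritten): d = {'inner': {'x': 146, 'y': 34}}

{'inner': {'x': 146, 'y': 34}}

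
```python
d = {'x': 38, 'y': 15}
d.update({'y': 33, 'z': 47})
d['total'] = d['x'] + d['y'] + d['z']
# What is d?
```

After line 1: d = {'x': 38, 'y': 15}
After line 2 (y overwritten, z added): d = {'x': 38, 'y': 33, 'z': 47}
After line 3 (total = 38 + 33 + 47 = 118): d = {'x': 38, 'y': 33, 'z': 47, 'total': 118}

{'x': 38, 'y': 33, 'z': 47, 'total': 118}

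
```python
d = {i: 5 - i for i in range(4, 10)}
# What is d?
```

{4: 1, 5: 0, 6: -1, 7: -2, 8: -3, 9: -4}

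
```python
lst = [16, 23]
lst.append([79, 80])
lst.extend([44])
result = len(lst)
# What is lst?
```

After line 1: lst = [16, 23]
After line 2 (append adds [79, 80] as single element): lst = [16, 23, [79, 80]]
After line 3 (extend unpacks [44], adds 44): lst = [16, 23, [79, 80], 44]
After line 4: result = len(lst) = 4

[16, 23, [79, 80], 44]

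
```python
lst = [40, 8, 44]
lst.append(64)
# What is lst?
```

[40, 8, 44, 64]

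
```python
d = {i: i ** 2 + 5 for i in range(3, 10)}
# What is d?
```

{3: 14, 4: 21, 5: 30, 6: 41, 7: 54, 8: 69, 9: 86}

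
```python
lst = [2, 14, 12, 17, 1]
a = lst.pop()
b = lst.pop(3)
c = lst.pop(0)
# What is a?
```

After line 1: lst = [2, 14, 12, 17, 1]
After line 2 (pop() -> a = 1): lst = [2, 14, 12, 17]
After line 3 (pop(3) -> b = 17): lst = [2, 14, 12]
After line 4 (pop(0) -> c = 2): lst = [14, 12]

1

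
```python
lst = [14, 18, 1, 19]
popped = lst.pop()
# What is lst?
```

[14, 18, 1]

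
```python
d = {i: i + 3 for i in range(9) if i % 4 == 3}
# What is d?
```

{3: 6, 7: 10}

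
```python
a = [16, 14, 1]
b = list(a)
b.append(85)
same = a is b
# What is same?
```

After line 1: a = [16, 14, 1]
After line 2 (b = list(a) is a shallow copy, new object): a = [16, 14, 1], b = [16, 14, 1]
After line 3 (append only mutates b): a = [16, 14, 1], b = [16, 14, 1, 85]
After line 4 (same = a is b; different objects -> False): same = False

False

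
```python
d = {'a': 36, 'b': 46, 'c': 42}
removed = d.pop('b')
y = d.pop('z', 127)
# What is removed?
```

After line 1: d = {'a': 36, 'b': 46, 'c': 42}
After line 2 (pop 'b' returns 46): d = {'a': 36, 'c': 42}, removed = 46
After line 3 (pop 'z' missing, returns default 127): d = {'a': 36, 'c': 42}, y = 127

46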